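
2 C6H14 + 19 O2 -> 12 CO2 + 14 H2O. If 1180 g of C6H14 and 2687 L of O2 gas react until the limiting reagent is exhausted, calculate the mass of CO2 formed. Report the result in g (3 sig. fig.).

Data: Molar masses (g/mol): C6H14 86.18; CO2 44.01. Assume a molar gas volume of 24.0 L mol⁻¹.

3110 g

n(C6H14) = 1180 / 86.18 = 13.69 mol
n(O2) = 2687 / 24.0 = 112.0 mol
n/ν for C6H14 = 13.69/2 = 6.845
n/ν for O2 = 112.0/19 = 5.895
Smallest n/ν is O2 → limiting reagent.
n(CO2) = (12/19) × 112.0 = 70.74 mol
mass = 70.74 × 44.01 = 3113 g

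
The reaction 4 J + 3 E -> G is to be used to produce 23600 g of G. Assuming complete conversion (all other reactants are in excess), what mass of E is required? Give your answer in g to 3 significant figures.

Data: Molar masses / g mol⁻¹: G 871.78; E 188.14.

15300 g

n(G) = 23600 / 871.78 = 27.07 mol
n(E) = (3/1) × 27.07 = 81.21 mol
mass = 81.21 × 188.14 = 15280 g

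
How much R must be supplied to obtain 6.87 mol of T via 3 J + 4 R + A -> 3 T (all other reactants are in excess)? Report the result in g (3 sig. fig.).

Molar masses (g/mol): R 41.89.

384 g

n(T) = 6.870 mol
n(R) = (4/3) × 6.870 = 9.160 mol
mass = 9.160 × 41.89 = 383.7 g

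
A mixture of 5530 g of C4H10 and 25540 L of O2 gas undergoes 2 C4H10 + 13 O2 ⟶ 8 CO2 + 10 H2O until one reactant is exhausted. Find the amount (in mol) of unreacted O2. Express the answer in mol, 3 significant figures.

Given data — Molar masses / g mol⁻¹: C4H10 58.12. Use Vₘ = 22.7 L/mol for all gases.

507 mol

n(C4H10) = 5530 / 58.12 = 95.15 mol
n(O2) = 25540 / 22.7 = 1125 mol
n/ν → C4H10: 47.58, O2: 86.54; C4H10 is limiting.
O2 consumed = (13/2) × 95.15 = 618.5 mol
O2 remaining = 1125 − 618.5 = 506.5 mol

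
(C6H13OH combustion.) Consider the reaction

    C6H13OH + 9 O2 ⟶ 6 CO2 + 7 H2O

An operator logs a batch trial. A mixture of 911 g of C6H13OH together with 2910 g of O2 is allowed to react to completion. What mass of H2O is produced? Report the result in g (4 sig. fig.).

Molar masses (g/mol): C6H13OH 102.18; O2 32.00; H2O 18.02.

1125 g

n(C6H13OH) = 911.0 / 102.18 = 8.916 mol
n(O2) = 2910 / 32.00 = 90.94 mol
n/ν for C6H13OH = 8.916/1 = 8.916
n/ν for O2 = 90.94/9 = 10.10
Smallest n/ν is C6H13OH → limiting reagent.
n(H2O) = (7/1) × 8.916 = 62.41 mol
mass = 62.41 × 18.02 = 1125 g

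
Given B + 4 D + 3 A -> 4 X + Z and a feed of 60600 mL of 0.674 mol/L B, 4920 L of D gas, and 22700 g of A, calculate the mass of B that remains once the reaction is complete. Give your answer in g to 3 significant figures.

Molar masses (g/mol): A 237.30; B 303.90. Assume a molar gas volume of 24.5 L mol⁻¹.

2720 g

n(B) = 0.674 × 60600/1000 = 40.84 mol
n(D) = 4920 / 24.5 = 200.8 mol
n(A) = 22700 / 237.30 = 95.66 mol
n/ν for B = 40.84/1 = 40.84
n/ν for D = 200.8/4 = 50.20
n/ν for A = 95.66/3 = 31.89
Smallest n/ν is A → limiting reagent.
B consumed = (1/3) × 95.66 = 31.89 mol
B remaining = 40.84 − 31.89 = 8.950 mol
mass = 8.950 × 303.90 = 2720 g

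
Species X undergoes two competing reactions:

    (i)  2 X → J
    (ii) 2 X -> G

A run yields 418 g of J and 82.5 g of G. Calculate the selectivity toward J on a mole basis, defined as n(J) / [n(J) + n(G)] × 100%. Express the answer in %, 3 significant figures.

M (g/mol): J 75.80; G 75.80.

n(J) = 418 / 75.80 = 5.515 mol
n(G) = 82.5 / 75.80 = 1.088 mol
selectivity = 5.515/(5.515+1.088) × 100 = 83.52 %

83.5 %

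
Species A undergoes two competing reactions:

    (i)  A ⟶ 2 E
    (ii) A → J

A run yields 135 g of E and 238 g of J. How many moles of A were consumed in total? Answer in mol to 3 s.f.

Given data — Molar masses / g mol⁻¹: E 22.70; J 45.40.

n(E) = 135 / 22.70 = 5.947 mol
n(J) = 238 / 45.40 = 5.242 mol
n(A) via (i) = (1/2)×5.947 = 2.974 mol
n(A) via (ii) = (1/1)×5.242 = 5.242 mol
total n(A) = 2.974 + 5.242 = 8.216 mol

8.22 mol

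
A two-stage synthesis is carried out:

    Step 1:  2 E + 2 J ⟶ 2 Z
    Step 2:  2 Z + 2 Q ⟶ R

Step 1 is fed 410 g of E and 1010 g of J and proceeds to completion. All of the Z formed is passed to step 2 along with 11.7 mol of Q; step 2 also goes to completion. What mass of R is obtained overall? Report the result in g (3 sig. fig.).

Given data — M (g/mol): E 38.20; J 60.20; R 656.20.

Step 1:
n(E) = 410.0 / 38.20 = 10.73 mol
n(J) = 1010 / 60.20 = 16.78 mol
n/ν for E = 10.73/2 = 5.365
n/ν for J = 16.78/2 = 8.390
Smallest n/ν is E → limiting reagent.
n(Z) produced = (2/2) × 10.73 = 10.73 mol
Step 2:
n(Z) available = 10.73 mol
n(Q) = 11.70 mol
n/ν for Z = 10.73/2 = 5.365
n/ν for Q = 11.70/2 = 5.850
Smallest n/ν is Z → limiting reagent.
n(R) = (1/2) × 10.73 = 5.365 mol
mass = 5.365 × 656.20 = 3521 g

3520 g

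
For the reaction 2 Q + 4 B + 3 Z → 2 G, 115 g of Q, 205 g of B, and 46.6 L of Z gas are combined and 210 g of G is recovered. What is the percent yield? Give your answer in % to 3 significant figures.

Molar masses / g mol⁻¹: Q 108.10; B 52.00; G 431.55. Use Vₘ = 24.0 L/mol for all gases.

n(Q) = 115.0 / 108.10 = 1.064 mol
n(B) = 205.0 / 52.00 = 3.942 mol
n(Z) = 46.60 / 24.0 = 1.942 mol
n/ν → Q: 0.5320, B: 0.9855, Z: 0.6473; Q is limiting.
theoretical n(G) = (2/2) × 1.064 = 1.064 mol → 459.2 g
% yield = 210 / 459.2 × 100 = 45.73 %

45.7 %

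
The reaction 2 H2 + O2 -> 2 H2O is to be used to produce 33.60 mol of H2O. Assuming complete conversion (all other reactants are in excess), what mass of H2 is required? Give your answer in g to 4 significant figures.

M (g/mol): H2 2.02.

67.87 g

n(H2O) = 33.60 mol
n(H2) = (2/2) × 33.60 = 33.60 mol
mass = 33.60 × 2.02 = 67.87 g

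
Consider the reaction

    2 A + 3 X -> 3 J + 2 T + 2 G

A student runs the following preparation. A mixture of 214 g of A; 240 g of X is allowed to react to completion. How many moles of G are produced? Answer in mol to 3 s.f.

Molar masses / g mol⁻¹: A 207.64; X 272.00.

0.588 mol

n(A) = 214.0 / 207.64 = 1.031 mol
n(X) = 240.0 / 272.00 = 0.8824 mol
n/ν for A = 1.031/2 = 0.5155
n/ν for X = 0.8824/3 = 0.2941
Smallest n/ν is X → limiting reagent.
n(G) = (2/3) × 0.8824 = 0.5883 mol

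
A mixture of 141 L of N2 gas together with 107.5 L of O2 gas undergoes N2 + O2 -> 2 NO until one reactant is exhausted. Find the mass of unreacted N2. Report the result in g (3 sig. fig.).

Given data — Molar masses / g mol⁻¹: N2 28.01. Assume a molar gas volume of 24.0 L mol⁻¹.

n(N2) = 141.0 / 24.0 = 5.875 mol
n(O2) = 107.5 / 24.0 = 4.479 mol
n/ν for N2 = 5.875/1 = 5.875
n/ν for O2 = 4.479/1 = 4.479
Smallest n/ν is O2 → limiting reagent.
N2 consumed = (1/1) × 4.479 = 4.479 mol
N2 remaining = 5.875 − 4.479 = 1.396 mol
mass = 1.396 × 28.01 = 39.10 g

39.1 g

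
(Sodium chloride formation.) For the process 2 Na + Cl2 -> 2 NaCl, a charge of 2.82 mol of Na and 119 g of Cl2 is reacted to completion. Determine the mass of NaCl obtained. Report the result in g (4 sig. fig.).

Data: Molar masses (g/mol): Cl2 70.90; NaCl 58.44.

164.8 g

n(Na) = 2.820 mol
n(Cl2) = 119.0 / 70.90 = 1.678 mol
n/ν → Na: 1.410, Cl2: 1.678; Na is limiting.
n(NaCl) = (2/2) × 2.820 = 2.820 mol
mass = 2.820 × 58.44 = 164.8 g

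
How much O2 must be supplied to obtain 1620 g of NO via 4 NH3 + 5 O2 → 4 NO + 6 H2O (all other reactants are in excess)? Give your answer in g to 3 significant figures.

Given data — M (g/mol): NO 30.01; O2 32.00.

n(NO) = 1620 / 30.01 = 53.98 mol
n(O2) = (5/4) × 53.98 = 67.48 mol
mass = 67.48 × 32.00 = 2159 g

2160 g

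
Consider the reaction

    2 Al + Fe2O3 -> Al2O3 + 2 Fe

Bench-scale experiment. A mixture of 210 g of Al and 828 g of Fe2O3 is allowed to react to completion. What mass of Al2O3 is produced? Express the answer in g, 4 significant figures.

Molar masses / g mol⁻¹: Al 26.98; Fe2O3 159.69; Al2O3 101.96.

n(Al) = 210.0 / 26.98 = 7.784 mol
n(Fe2O3) = 828.0 / 159.69 = 5.185 mol
n/ν for Al = 7.784/2 = 3.892
n/ν for Fe2O3 = 5.185/1 = 5.185
Smallest n/ν is Al → limiting reagent.
n(Al2O3) = (1/2) × 7.784 = 3.892 mol
mass = 3.892 × 101.96 = 396.8 g

396.8 g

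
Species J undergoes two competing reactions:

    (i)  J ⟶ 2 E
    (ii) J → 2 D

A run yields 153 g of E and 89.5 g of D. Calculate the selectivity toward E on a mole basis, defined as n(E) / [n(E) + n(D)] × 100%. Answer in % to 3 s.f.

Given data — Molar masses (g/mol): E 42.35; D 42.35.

63.1 %

n(E) = 153 / 42.35 = 3.613 mol
n(D) = 89.5 / 42.35 = 2.113 mol
selectivity = 3.613/(3.613+2.113) × 100 = 63.10 %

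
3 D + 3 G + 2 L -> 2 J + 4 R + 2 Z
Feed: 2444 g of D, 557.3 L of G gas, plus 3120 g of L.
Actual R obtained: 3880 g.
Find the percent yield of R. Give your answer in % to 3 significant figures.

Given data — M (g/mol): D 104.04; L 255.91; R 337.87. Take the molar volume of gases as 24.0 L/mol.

47.1 %

n(D) = 2444 / 104.04 = 23.49 mol
n(G) = 557.3 / 24.0 = 23.22 mol
n(L) = 3120 / 255.91 = 12.19 mol
n/ν for D = 23.49/3 = 7.830
n/ν for G = 23.22/3 = 7.740
n/ν for L = 12.19/2 = 6.095
Smallest n/ν is L → limiting reagent.
theoretical n(R) = (4/2) × 12.19 = 24.38 mol → 8237 g
% yield = 3880 / 8237 × 100 = 47.10 %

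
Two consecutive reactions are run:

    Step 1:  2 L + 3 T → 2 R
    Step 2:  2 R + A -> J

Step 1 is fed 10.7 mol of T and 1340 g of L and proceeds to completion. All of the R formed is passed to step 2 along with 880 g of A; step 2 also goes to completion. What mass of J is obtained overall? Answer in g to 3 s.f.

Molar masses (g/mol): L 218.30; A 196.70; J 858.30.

Step 1:
n(T) = 10.70 mol
n(L) = 1340 / 218.30 = 6.138 mol
n/ν for T = 10.70/3 = 3.567
n/ν for L = 6.138/2 = 3.069
Smallest n/ν is L → limiting reagent.
n(R) produced = (2/2) × 6.138 = 6.138 mol
Step 2:
n(R) available = 6.138 mol
n(A) = 880.0 / 196.70 = 4.474 mol
n/ν for R = 6.138/2 = 3.069
n/ν for A = 4.474/1 = 4.474
Smallest n/ν is R → limiting reagent.
n(J) = (1/2) × 6.138 = 3.069 mol
mass = 3.069 × 858.30 = 2634 g

2630 g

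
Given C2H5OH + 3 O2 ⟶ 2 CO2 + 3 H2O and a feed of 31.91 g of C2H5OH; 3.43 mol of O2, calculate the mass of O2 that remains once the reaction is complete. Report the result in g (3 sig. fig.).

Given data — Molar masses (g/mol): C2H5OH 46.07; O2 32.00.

n(C2H5OH) = 31.91 / 46.07 = 0.6926 mol
n(O2) = 3.430 mol
n/ν for C2H5OH = 0.6926/1 = 0.6926
n/ν for O2 = 3.430/3 = 1.143
Smallest n/ν is C2H5OH → limiting reagent.
O2 consumed = (3/1) × 0.6926 = 2.078 mol
O2 remaining = 3.430 − 2.078 = 1.352 mol
mass = 1.352 × 32.00 = 43.26 g

43.3 g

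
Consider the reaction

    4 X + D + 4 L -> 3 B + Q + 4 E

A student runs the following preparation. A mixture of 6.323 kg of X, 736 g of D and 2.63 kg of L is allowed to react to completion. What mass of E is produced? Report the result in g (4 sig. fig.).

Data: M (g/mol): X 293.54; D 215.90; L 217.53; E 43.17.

521.9 g

n(X) = 6.323×1000 / 293.54 = 21.54 mol
n(D) = 736.0 / 215.90 = 3.409 mol
n(L) = 2.630×1000 / 217.53 = 12.09 mol
n/ν → X: 5.385, D: 3.409, L: 3.023; L is limiting.
n(E) = (4/4) × 12.09 = 12.09 mol
mass = 12.09 × 43.17 = 521.9 g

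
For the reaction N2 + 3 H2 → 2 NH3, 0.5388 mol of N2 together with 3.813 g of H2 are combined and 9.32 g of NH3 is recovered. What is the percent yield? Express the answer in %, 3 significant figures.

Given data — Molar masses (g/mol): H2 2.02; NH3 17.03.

50.8 %

n(N2) = 0.5388 mol
n(H2) = 3.813 / 2.02 = 1.888 mol
n/ν → N2: 0.5388, H2: 0.6293; N2 is limiting.
theoretical n(NH3) = (2/1) × 0.5388 = 1.078 mol → 18.36 g
% yield = 9.32 / 18.36 × 100 = 50.76 %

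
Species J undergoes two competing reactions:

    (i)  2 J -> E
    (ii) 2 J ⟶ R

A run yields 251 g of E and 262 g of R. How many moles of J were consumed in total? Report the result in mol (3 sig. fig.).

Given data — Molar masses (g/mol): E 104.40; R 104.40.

9.83 mol

n(E) = 251 / 104.40 = 2.404 mol
n(R) = 262 / 104.40 = 2.510 mol
n(J) via (i) = (2/1)×2.404 = 4.808 mol
n(J) via (ii) = (2/1)×2.510 = 5.020 mol
total n(J) = 4.808 + 5.020 = 9.828 mol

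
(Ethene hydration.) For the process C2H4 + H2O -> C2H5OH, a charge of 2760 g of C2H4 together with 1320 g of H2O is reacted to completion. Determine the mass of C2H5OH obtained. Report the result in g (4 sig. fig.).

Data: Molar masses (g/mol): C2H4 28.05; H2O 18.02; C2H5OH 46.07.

n(C2H4) = 2760 / 28.05 = 98.40 mol
n(H2O) = 1320 / 18.02 = 73.25 mol
n/ν for C2H4 = 98.40/1 = 98.40
n/ν for H2O = 73.25/1 = 73.25
Smallest n/ν is H2O → limiting reagent.
n(C2H5OH) = (1/1) × 73.25 = 73.25 mol
mass = 73.25 × 46.07 = 3375 g

3375 g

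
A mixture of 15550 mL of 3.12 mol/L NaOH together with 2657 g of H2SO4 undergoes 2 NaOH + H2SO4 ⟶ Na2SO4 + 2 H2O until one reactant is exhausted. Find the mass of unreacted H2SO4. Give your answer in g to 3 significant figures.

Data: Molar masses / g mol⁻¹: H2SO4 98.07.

n(NaOH) = 3.12 × 15550/1000 = 48.52 mol
n(H2SO4) = 2657 / 98.07 = 27.09 mol
n/ν → NaOH: 24.26, H2SO4: 27.09; NaOH is limiting.
H2SO4 consumed = (1/2) × 48.52 = 24.26 mol
H2SO4 remaining = 27.09 − 24.26 = 2.830 mol
mass = 2.830 × 98.07 = 277.5 g

278 g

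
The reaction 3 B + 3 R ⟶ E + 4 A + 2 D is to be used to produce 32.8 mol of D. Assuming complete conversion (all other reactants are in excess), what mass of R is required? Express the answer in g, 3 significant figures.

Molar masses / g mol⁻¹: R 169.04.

8320 g

n(D) = 32.80 mol
n(R) = (3/2) × 32.80 = 49.20 mol
mass = 49.20 × 169.04 = 8317 g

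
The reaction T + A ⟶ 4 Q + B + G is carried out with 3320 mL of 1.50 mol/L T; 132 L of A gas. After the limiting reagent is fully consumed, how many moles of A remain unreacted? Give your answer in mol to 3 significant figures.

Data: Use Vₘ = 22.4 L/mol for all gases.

n(T) = 1.50 × 3320/1000 = 4.980 mol
n(A) = 132.0 / 22.4 = 5.893 mol
n/ν → T: 4.980, A: 5.893; T is limiting.
A consumed = (1/1) × 4.980 = 4.980 mol
A remaining = 5.893 − 4.980 = 0.9130 mol

0.913 mol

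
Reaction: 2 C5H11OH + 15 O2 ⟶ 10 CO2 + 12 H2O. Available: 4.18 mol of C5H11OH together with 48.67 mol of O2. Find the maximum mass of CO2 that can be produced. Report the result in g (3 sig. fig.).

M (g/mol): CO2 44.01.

n(C5H11OH) = 4.180 mol
n(O2) = 48.67 mol
n/ν for C5H11OH = 4.180/2 = 2.090
n/ν for O2 = 48.67/15 = 3.245
Smallest n/ν is C5H11OH → limiting reagent.
n(CO2) = (10/2) × 4.180 = 20.90 mol
mass = 20.90 × 44.01 = 919.8 g

920 g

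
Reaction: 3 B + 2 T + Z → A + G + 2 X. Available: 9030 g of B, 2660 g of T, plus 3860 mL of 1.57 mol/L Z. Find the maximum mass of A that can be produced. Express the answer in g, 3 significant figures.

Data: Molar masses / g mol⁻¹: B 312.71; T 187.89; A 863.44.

n(B) = 9030 / 312.71 = 28.88 mol
n(T) = 2660 / 187.89 = 14.16 mol
n(Z) = 1.57 × 3860/1000 = 6.060 mol
n/ν for B = 28.88/3 = 9.627
n/ν for T = 14.16/2 = 7.080
n/ν for Z = 6.060/1 = 6.060
Smallest n/ν is Z → limiting reagent.
n(A) = (1/1) × 6.060 = 6.060 mol
mass = 6.060 × 863.44 = 5232 g

5230 g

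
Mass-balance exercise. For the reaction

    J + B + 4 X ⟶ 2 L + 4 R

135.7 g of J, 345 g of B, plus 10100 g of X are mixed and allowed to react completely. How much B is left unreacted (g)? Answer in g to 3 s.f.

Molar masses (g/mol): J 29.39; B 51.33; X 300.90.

n(J) = 135.7 / 29.39 = 4.617 mol
n(B) = 345.0 / 51.33 = 6.721 mol
n(X) = 10100 / 300.90 = 33.57 mol
n/ν → J: 4.617, B: 6.721, X: 8.393; J is limiting.
B consumed = (1/1) × 4.617 = 4.617 mol
B remaining = 6.721 − 4.617 = 2.104 mol
mass = 2.104 × 51.33 = 108.0 g

108 g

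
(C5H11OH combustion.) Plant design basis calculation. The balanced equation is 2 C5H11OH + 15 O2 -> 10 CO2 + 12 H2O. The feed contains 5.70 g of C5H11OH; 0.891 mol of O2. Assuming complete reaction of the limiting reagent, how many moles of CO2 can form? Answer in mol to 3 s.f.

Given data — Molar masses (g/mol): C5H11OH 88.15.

0.323 mol

n(C5H11OH) = 5.700 / 88.15 = 0.06466 mol
n(O2) = 0.8910 mol
n/ν → C5H11OH: 0.03233, O2: 0.05940; C5H11OH is limiting.
n(CO2) = (10/2) × 0.06466 = 0.3233 mol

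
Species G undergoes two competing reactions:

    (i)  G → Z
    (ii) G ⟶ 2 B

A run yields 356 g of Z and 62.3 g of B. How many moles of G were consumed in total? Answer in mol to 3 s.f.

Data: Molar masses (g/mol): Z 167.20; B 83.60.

n(Z) = 356 / 167.20 = 2.129 mol
n(B) = 62.3 / 83.60 = 0.7452 mol
n(G) via (i) = (1/1)×2.129 = 2.129 mol
n(G) via (ii) = (1/2)×0.7452 = 0.3726 mol
total n(G) = 2.129 + 0.3726 = 2.502 mol

2.50 mol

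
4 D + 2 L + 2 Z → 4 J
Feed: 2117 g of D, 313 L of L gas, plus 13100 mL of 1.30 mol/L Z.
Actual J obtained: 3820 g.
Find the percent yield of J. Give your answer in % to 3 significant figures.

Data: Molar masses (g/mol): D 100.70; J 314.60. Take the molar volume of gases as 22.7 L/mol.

n(D) = 2117 / 100.70 = 21.02 mol
n(L) = 313.0 / 22.7 = 13.79 mol
n(Z) = 1.30 × 13100/1000 = 17.03 mol
n/ν → D: 5.255, L: 6.895, Z: 8.515; D is limiting.
theoretical n(J) = (4/4) × 21.02 = 21.02 mol → 6613 g
% yield = 3820 / 6613 × 100 = 57.77 %

57.8 %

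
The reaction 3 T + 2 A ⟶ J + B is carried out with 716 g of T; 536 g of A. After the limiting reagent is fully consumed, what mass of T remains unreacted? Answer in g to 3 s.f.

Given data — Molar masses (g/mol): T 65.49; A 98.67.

182 g

n(T) = 716.0 / 65.49 = 10.93 mol
n(A) = 536.0 / 98.67 = 5.432 mol
n/ν for T = 10.93/3 = 3.643
n/ν for A = 5.432/2 = 2.716
Smallest n/ν is A → limiting reagent.
T consumed = (3/2) × 5.432 = 8.148 mol
T remaining = 10.93 − 8.148 = 2.782 mol
mass = 2.782 × 65.49 = 182.2 g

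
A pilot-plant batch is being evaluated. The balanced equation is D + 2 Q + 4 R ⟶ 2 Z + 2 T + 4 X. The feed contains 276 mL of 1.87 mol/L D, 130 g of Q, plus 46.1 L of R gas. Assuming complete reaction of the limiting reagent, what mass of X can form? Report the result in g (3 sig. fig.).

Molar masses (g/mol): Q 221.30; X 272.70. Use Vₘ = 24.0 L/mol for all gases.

320 g

n(D) = 1.87 × 276.0/1000 = 0.5161 mol
n(Q) = 130.0 / 221.30 = 0.5874 mol
n(R) = 46.10 / 24.0 = 1.921 mol
n/ν for D = 0.5161/1 = 0.5161
n/ν for Q = 0.5874/2 = 0.2937
n/ν for R = 1.921/4 = 0.4803
Smallest n/ν is Q → limiting reagent.
n(X) = (4/2) × 0.5874 = 1.175 mol
mass = 1.175 × 272.70 = 320.4 g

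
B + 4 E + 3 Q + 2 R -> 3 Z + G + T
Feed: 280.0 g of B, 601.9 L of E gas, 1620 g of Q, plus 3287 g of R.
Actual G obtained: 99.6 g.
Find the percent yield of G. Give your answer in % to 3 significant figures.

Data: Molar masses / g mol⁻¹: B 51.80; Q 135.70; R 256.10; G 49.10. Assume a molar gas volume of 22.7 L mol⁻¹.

n(B) = 280.0 / 51.80 = 5.405 mol
n(E) = 601.9 / 22.7 = 26.52 mol
n(Q) = 1620 / 135.70 = 11.94 mol
n(R) = 3287 / 256.10 = 12.83 mol
n/ν → B: 5.405, E: 6.630, Q: 3.980, R: 6.415; Q is limiting.
theoretical n(G) = (1/3) × 11.94 = 3.980 mol → 195.4 g
% yield = 99.6 / 195.4 × 100 = 50.97 %

51.0 %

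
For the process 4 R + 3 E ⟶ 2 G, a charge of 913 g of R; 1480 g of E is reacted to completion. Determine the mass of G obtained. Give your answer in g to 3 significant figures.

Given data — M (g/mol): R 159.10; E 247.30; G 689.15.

1980 g

n(R) = 913.0 / 159.10 = 5.739 mol
n(E) = 1480 / 247.30 = 5.985 mol
n/ν for R = 5.739/4 = 1.435
n/ν for E = 5.985/3 = 1.995
Smallest n/ν is R → limiting reagent.
n(G) = (2/4) × 5.739 = 2.870 mol
mass = 2.870 × 689.15 = 1978 g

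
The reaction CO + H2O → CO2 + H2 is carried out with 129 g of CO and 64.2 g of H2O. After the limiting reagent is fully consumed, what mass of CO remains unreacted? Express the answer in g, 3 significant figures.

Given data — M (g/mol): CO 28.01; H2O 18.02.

n(CO) = 129.0 / 28.01 = 4.605 mol
n(H2O) = 64.20 / 18.02 = 3.563 mol
n/ν for CO = 4.605/1 = 4.605
n/ν for H2O = 3.563/1 = 3.563
Smallest n/ν is H2O → limiting reagent.
CO consumed = (1/1) × 3.563 = 3.563 mol
CO remaining = 4.605 − 3.563 = 1.042 mol
mass = 1.042 × 28.01 = 29.19 g

29.2 g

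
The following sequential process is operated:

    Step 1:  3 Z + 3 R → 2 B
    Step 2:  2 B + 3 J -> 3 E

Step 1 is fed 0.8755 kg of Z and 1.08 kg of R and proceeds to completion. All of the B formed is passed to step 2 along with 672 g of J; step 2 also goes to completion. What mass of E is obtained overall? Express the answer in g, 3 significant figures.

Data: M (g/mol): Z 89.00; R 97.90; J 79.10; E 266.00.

2260 g

Step 1:
n(Z) = 0.8755×1000 / 89.00 = 9.837 mol
n(R) = 1.080×1000 / 97.90 = 11.03 mol
n/ν for Z = 9.837/3 = 3.279
n/ν for R = 11.03/3 = 3.677
Smallest n/ν is Z → limiting reagent.
n(B) produced = (2/3) × 9.837 = 6.558 mol
Step 2:
n(B) available = 6.558 mol
n(J) = 672.0 / 79.10 = 8.496 mol
n/ν for B = 6.558/2 = 3.279
n/ν for J = 8.496/3 = 2.832
Smallest n/ν is J → limiting reagent.
n(E) = (3/3) × 8.496 = 8.496 mol
mass = 8.496 × 266.00 = 2260 g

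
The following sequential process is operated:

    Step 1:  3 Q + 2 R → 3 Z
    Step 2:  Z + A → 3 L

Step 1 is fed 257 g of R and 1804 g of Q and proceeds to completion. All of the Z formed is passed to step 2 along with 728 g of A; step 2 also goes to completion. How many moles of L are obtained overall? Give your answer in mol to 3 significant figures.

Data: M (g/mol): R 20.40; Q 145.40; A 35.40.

Step 1:
n(R) = 257.0 / 20.40 = 12.60 mol
n(Q) = 1804 / 145.40 = 12.41 mol
n/ν for R = 12.60/2 = 6.300
n/ν for Q = 12.41/3 = 4.137
Smallest n/ν is Q → limiting reagent.
n(Z) produced = (3/3) × 12.41 = 12.41 mol
Step 2:
n(Z) available = 12.41 mol
n(A) = 728.0 / 35.40 = 20.56 mol
n/ν for Z = 12.41/1 = 12.41
n/ν for A = 20.56/1 = 20.56
Smallest n/ν is Z → limiting reagent.
n(L) = (3/1) × 12.41 = 37.23 mol

37.2 mol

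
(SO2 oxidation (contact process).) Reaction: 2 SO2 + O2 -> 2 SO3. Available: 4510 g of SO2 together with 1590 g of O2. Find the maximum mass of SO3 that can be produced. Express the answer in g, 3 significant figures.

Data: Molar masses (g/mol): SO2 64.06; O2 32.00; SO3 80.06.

n(SO2) = 4510 / 64.06 = 70.40 mol
n(O2) = 1590 / 32.00 = 49.69 mol
n/ν for SO2 = 70.40/2 = 35.20
n/ν for O2 = 49.69/1 = 49.69
Smallest n/ν is SO2 → limiting reagent.
n(SO3) = (2/2) × 70.40 = 70.40 mol
mass = 70.40 × 80.06 = 5636 g

5640 g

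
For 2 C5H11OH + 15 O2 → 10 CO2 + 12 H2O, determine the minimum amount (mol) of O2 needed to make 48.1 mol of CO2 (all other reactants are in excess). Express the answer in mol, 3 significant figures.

n(CO2) = 48.10 mol
n(O2) = (15/10) × 48.10 = 72.15 mol

72.2 mol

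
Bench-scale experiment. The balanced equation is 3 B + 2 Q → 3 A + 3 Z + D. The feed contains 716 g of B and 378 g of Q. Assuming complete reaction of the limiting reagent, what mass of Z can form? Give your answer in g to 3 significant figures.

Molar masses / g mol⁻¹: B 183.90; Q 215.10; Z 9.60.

25.3 g

n(B) = 716.0 / 183.90 = 3.893 mol
n(Q) = 378.0 / 215.10 = 1.757 mol
n/ν for B = 3.893/3 = 1.298
n/ν for Q = 1.757/2 = 0.8785
Smallest n/ν is Q → limiting reagent.
n(Z) = (3/2) × 1.757 = 2.636 mol
mass = 2.636 × 9.60 = 25.31 g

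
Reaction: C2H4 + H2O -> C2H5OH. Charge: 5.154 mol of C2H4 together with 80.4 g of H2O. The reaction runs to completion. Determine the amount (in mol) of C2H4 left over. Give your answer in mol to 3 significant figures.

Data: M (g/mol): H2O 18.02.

n(C2H4) = 5.154 mol
n(H2O) = 80.40 / 18.02 = 4.462 mol
n/ν for C2H4 = 5.154/1 = 5.154
n/ν for H2O = 4.462/1 = 4.462
Smallest n/ν is H2O → limiting reagent.
C2H4 consumed = (1/1) × 4.462 = 4.462 mol
C2H4 remaining = 5.154 − 4.462 = 0.6920 mol

0.692 mol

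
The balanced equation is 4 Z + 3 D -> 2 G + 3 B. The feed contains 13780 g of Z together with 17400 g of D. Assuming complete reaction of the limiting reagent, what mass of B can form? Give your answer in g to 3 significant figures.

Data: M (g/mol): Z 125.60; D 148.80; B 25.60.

2110 g

n(Z) = 13780 / 125.60 = 109.7 mol
n(D) = 17400 / 148.80 = 116.9 mol
n/ν for Z = 109.7/4 = 27.43
n/ν for D = 116.9/3 = 38.97
Smallest n/ν is Z → limiting reagent.
n(B) = (3/4) × 109.7 = 82.28 mol
mass = 82.28 × 25.60 = 2106 g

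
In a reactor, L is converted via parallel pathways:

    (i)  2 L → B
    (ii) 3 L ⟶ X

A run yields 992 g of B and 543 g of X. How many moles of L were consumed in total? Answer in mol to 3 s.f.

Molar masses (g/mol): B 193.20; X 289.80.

n(B) = 992 / 193.20 = 5.135 mol
n(X) = 543 / 289.80 = 1.874 mol
n(L) via (i) = (2/1)×5.135 = 10.27 mol
n(L) via (ii) = (3/1)×1.874 = 5.622 mol
total n(L) = 10.27 + 5.622 = 15.89 mol

15.9 mol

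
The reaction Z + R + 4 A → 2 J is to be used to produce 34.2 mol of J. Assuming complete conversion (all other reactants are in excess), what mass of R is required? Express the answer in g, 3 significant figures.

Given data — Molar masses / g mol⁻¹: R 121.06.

n(J) = 34.20 mol
n(R) = (1/2) × 34.20 = 17.10 mol
mass = 17.10 × 121.06 = 2070 g

2070 g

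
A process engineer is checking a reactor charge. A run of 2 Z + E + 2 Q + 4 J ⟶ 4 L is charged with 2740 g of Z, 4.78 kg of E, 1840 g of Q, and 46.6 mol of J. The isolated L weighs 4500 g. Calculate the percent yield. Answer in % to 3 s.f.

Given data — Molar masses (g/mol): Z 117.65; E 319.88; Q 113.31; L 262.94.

n(Z) = 2740 / 117.65 = 23.29 mol
n(E) = 4.780×1000 / 319.88 = 14.94 mol
n(Q) = 1840 / 113.31 = 16.24 mol
n(J) = 46.60 mol
n/ν → Z: 11.65, E: 14.94, Q: 8.120, J: 11.65; Q is limiting.
theoretical n(L) = (4/2) × 16.24 = 32.48 mol → 8540 g
% yield = 4500 / 8540 × 100 = 52.69 %

52.7 %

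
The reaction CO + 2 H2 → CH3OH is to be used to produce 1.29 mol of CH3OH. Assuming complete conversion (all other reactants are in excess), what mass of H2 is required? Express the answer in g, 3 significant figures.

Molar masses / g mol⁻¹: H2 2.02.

5.21 g

n(CH3OH) = 1.290 mol
n(H2) = (2/1) × 1.290 = 2.580 mol
mass = 2.580 × 2.02 = 5.212 g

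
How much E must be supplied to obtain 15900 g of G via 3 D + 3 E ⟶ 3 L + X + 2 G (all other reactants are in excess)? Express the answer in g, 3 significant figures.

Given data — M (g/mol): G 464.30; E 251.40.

n(G) = 15900 / 464.30 = 34.25 mol
n(E) = (3/2) × 34.25 = 51.38 mol
mass = 51.38 × 251.40 = 12920 g

12900 g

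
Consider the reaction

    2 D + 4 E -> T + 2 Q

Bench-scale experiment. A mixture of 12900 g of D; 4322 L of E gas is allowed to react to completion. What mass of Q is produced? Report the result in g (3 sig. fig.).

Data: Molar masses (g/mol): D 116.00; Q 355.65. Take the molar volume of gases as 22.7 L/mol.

33900 g

n(D) = 12900 / 116.00 = 111.2 mol
n(E) = 4322 / 22.7 = 190.4 mol
n/ν for D = 111.2/2 = 55.60
n/ν for E = 190.4/4 = 47.60
Smallest n/ν is E → limiting reagent.
n(Q) = (2/4) × 190.4 = 95.20 mol
mass = 95.20 × 355.65 = 33860 g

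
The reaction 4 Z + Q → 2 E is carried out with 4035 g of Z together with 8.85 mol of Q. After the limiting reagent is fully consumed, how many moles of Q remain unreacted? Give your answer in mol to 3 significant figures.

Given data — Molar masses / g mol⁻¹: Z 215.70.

n(Z) = 4035 / 215.70 = 18.71 mol
n(Q) = 8.850 mol
n/ν for Z = 18.71/4 = 4.678
n/ν for Q = 8.850/1 = 8.850
Smallest n/ν is Z → limiting reagent.
Q consumed = (1/4) × 18.71 = 4.678 mol
Q remaining = 8.850 − 4.678 = 4.172 mol

4.17 mol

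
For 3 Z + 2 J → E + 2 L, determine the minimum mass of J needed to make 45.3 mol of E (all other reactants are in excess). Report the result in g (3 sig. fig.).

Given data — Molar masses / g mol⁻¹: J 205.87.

18700 g

n(E) = 45.30 mol
n(J) = (2/1) × 45.30 = 90.60 mol
mass = 90.60 × 205.87 = 18650 g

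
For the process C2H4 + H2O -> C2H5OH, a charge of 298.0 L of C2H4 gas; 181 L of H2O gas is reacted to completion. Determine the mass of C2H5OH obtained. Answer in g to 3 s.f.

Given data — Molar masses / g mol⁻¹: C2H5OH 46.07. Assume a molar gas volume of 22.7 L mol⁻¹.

n(C2H4) = 298.0 / 22.7 = 13.13 mol
n(H2O) = 181.0 / 22.7 = 7.974 mol
n/ν for C2H4 = 13.13/1 = 13.13
n/ν for H2O = 7.974/1 = 7.974
Smallest n/ν is H2O → limiting reagent.
n(C2H5OH) = (1/1) × 7.974 = 7.974 mol
mass = 7.974 × 46.07 = 367.4 g

367 g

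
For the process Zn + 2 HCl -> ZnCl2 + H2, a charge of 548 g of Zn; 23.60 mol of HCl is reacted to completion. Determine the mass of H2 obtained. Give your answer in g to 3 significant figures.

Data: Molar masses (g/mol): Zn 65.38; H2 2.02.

n(Zn) = 548.0 / 65.38 = 8.382 mol
n(HCl) = 23.60 mol
n/ν for Zn = 8.382/1 = 8.382
n/ν for HCl = 23.60/2 = 11.80
Smallest n/ν is Zn → limiting reagent.
n(H2) = (1/1) × 8.382 = 8.382 mol
mass = 8.382 × 2.02 = 16.93 g

16.9 g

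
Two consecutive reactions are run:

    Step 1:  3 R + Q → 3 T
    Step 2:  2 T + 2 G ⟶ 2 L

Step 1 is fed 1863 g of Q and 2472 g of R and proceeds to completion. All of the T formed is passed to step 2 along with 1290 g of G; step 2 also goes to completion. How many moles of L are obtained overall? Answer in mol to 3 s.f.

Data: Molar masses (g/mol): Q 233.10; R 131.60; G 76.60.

Step 1:
n(Q) = 1863 / 233.10 = 7.992 mol
n(R) = 2472 / 131.60 = 18.78 mol
n/ν for Q = 7.992/1 = 7.992
n/ν for R = 18.78/3 = 6.260
Smallest n/ν is R → limiting reagent.
n(T) produced = (3/3) × 18.78 = 18.78 mol
Step 2:
n(T) available = 18.78 mol
n(G) = 1290 / 76.60 = 16.84 mol
n/ν for T = 18.78/2 = 9.390
n/ν for G = 16.84/2 = 8.420
Smallest n/ν is G → limiting reagent.
n(L) = (2/2) × 16.84 = 16.84 mol

16.8 mol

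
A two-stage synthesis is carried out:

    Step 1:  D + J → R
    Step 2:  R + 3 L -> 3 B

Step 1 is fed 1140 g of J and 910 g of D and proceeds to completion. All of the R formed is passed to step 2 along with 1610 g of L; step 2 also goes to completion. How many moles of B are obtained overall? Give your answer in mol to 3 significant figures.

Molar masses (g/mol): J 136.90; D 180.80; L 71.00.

Step 1:
n(J) = 1140 / 136.90 = 8.327 mol
n(D) = 910.0 / 180.80 = 5.033 mol
n/ν for J = 8.327/1 = 8.327
n/ν for D = 5.033/1 = 5.033
Smallest n/ν is D → limiting reagent.
n(R) produced = (1/1) × 5.033 = 5.033 mol
Step 2:
n(R) available = 5.033 mol
n(L) = 1610 / 71.00 = 22.68 mol
n/ν for R = 5.033/1 = 5.033
n/ν for L = 22.68/3 = 7.560
Smallest n/ν is R → limiting reagent.
n(B) = (3/1) × 5.033 = 15.10 mol

15.1 mol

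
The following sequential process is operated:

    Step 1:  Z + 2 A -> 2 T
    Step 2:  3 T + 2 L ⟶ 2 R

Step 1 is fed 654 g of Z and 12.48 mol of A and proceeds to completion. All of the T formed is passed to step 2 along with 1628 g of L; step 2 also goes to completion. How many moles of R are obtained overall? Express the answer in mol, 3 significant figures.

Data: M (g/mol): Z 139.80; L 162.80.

Step 1:
n(Z) = 654.0 / 139.80 = 4.678 mol
n(A) = 12.48 mol
n/ν for Z = 4.678/1 = 4.678
n/ν for A = 12.48/2 = 6.240
Smallest n/ν is Z → limiting reagent.
n(T) produced = (2/1) × 4.678 = 9.356 mol
Step 2:
n(T) available = 9.356 mol
n(L) = 1628 / 162.80 = 10.00 mol
n/ν for T = 9.356/3 = 3.119
n/ν for L = 10.00/2 = 5.000
Smallest n/ν is T → limiting reagent.
n(R) = (2/3) × 9.356 = 6.237 mol

6.24 mol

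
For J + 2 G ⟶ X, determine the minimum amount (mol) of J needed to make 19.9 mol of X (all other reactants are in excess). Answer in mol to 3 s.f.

n(X) = 19.90 mol
n(J) = (1/1) × 19.90 = 19.90 mol

19.9 mol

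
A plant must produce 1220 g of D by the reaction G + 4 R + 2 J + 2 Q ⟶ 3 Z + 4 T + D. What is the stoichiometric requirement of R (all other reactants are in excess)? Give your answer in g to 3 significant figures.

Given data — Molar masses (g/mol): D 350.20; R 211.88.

2950 g

n(D) = 1220 / 350.20 = 3.484 mol
n(R) = (4/1) × 3.484 = 13.94 mol
mass = 13.94 × 211.88 = 2954 g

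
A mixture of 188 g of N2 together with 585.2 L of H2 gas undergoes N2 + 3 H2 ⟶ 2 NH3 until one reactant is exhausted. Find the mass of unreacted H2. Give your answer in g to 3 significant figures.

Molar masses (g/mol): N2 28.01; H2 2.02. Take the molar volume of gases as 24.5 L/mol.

7.58 g

n(N2) = 188.0 / 28.01 = 6.712 mol
n(H2) = 585.2 / 24.5 = 23.89 mol
n/ν → N2: 6.712, H2: 7.963; N2 is limiting.
H2 consumed = (3/1) × 6.712 = 20.14 mol
H2 remaining = 23.89 − 20.14 = 3.750 mol
mass = 3.750 × 2.02 = 7.575 g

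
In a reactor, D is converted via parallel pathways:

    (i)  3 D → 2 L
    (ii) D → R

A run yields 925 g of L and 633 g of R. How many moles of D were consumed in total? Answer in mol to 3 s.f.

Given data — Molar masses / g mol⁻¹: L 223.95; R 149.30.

10.4 mol

n(L) = 925 / 223.95 = 4.130 mol
n(R) = 633 / 149.30 = 4.240 mol
n(D) via (i) = (3/2)×4.130 = 6.195 mol
n(D) via (ii) = (1/1)×4.240 = 4.240 mol
total n(D) = 6.195 + 4.240 = 10.44 mol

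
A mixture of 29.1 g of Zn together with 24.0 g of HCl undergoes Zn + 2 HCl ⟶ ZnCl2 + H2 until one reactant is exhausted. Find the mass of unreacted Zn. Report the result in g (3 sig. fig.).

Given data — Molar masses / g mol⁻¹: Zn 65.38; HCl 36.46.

n(Zn) = 29.10 / 65.38 = 0.4451 mol
n(HCl) = 24.00 / 36.46 = 0.6583 mol
n/ν for Zn = 0.4451/1 = 0.4451
n/ν for HCl = 0.6583/2 = 0.3292
Smallest n/ν is HCl → limiting reagent.
Zn consumed = (1/2) × 0.6583 = 0.3292 mol
Zn remaining = 0.4451 − 0.3292 = 0.1159 mol
mass = 0.1159 × 65.38 = 7.578 g

7.58 g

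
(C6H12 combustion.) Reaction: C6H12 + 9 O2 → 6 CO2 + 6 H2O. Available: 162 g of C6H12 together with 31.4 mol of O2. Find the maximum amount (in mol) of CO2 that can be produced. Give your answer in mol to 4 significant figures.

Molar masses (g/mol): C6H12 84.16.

11.55 mol

n(C6H12) = 162.0 / 84.16 = 1.925 mol
n(O2) = 31.40 mol
n/ν for C6H12 = 1.925/1 = 1.925
n/ν for O2 = 31.40/9 = 3.489
Smallest n/ν is C6H12 → limiting reagent.
n(CO2) = (6/1) × 1.925 = 11.55 mol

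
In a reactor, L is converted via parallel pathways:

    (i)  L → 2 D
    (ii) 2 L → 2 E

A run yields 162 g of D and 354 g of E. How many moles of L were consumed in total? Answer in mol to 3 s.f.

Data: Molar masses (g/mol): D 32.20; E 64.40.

8.01 mol

n(D) = 162 / 32.20 = 5.031 mol
n(E) = 354 / 64.40 = 5.497 mol
n(L) via (i) = (1/2)×5.031 = 2.516 mol
n(L) via (ii) = (2/2)×5.497 = 5.497 mol
total n(L) = 2.516 + 5.497 = 8.013 mol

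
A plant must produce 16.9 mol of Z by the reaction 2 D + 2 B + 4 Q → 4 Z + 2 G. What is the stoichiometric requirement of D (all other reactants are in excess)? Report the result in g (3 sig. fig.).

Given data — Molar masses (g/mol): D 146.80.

1240 g

n(Z) = 16.90 mol
n(D) = (2/4) × 16.90 = 8.450 mol
mass = 8.450 × 146.80 = 1240 g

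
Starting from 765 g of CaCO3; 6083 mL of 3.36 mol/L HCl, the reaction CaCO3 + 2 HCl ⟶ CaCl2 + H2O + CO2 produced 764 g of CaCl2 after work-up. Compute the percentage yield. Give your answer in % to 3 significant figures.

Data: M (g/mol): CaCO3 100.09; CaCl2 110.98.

90.1 %

n(CaCO3) = 765.0 / 100.09 = 7.643 mol
n(HCl) = 3.36 × 6083/1000 = 20.44 mol
n/ν for CaCO3 = 7.643/1 = 7.643
n/ν for HCl = 20.44/2 = 10.22
Smallest n/ν is CaCO3 → limiting reagent.
theoretical n(CaCl2) = (1/1) × 7.643 = 7.643 mol → 848.2 g
% yield = 764 / 848.2 × 100 = 90.07 %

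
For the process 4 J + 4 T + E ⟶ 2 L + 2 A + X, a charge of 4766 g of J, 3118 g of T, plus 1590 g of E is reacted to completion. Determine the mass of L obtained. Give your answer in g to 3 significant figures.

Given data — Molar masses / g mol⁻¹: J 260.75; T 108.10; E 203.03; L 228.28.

2090 g

n(J) = 4766 / 260.75 = 18.28 mol
n(T) = 3118 / 108.10 = 28.84 mol
n(E) = 1590 / 203.03 = 7.831 mol
n/ν → J: 4.570, T: 7.210, E: 7.831; J is limiting.
n(L) = (2/4) × 18.28 = 9.140 mol
mass = 9.140 × 228.28 = 2086 g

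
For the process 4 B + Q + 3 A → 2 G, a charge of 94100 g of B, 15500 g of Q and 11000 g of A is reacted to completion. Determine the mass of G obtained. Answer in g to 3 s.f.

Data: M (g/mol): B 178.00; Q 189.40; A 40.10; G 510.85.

n(B) = 94100 / 178.00 = 528.7 mol
n(Q) = 15500 / 189.40 = 81.84 mol
n(A) = 11000 / 40.10 = 274.3 mol
n/ν → B: 132.2, Q: 81.84, A: 91.43; Q is limiting.
n(G) = (2/1) × 81.84 = 163.7 mol
mass = 163.7 × 510.85 = 83630 g

83600 g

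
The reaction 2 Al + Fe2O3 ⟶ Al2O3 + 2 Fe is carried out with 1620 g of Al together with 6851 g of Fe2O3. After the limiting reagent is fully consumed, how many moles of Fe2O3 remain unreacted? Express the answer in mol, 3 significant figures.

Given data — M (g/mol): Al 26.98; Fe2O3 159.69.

12.9 mol

n(Al) = 1620 / 26.98 = 60.04 mol
n(Fe2O3) = 6851 / 159.69 = 42.90 mol
n/ν → Al: 30.02, Fe2O3: 42.90; Al is limiting.
Fe2O3 consumed = (1/2) × 60.04 = 30.02 mol
Fe2O3 remaining = 42.90 − 30.02 = 12.88 mol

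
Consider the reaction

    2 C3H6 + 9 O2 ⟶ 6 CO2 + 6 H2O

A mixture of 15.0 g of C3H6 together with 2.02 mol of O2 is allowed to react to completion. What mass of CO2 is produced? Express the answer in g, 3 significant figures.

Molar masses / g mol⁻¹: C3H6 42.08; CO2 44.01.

n(C3H6) = 15.00 / 42.08 = 0.3565 mol
n(O2) = 2.020 mol
n/ν for C3H6 = 0.3565/2 = 0.1783
n/ν for O2 = 2.020/9 = 0.2244
Smallest n/ν is C3H6 → limiting reagent.
n(CO2) = (6/2) × 0.3565 = 1.070 mol
mass = 1.070 × 44.01 = 47.09 g

47.1 g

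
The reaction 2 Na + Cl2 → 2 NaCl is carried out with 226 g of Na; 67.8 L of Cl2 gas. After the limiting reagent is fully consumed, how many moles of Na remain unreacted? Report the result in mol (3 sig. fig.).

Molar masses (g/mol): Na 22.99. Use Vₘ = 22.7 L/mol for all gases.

3.86 mol

n(Na) = 226.0 / 22.99 = 9.830 mol
n(Cl2) = 67.80 / 22.7 = 2.987 mol
n/ν → Na: 4.915, Cl2: 2.987; Cl2 is limiting.
Na consumed = (2/1) × 2.987 = 5.974 mol
Na remaining = 9.830 − 5.974 = 3.856 mol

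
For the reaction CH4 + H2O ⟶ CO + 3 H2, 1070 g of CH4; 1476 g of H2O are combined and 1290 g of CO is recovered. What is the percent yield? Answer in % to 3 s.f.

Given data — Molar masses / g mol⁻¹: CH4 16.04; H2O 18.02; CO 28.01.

69.0 %

n(CH4) = 1070 / 16.04 = 66.71 mol
n(H2O) = 1476 / 18.02 = 81.91 mol
n/ν for CH4 = 66.71/1 = 66.71
n/ν for H2O = 81.91/1 = 81.91
Smallest n/ν is CH4 → limiting reagent.
theoretical n(CO) = (1/1) × 66.71 = 66.71 mol → 1869 g
% yield = 1290 / 1869 × 100 = 69.02 %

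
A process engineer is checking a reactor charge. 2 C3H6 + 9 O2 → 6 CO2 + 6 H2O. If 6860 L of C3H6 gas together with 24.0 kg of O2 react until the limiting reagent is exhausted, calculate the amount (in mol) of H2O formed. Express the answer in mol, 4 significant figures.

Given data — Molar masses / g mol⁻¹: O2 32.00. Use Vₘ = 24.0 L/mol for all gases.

500.0 mol

n(C3H6) = 6860 / 24.0 = 285.8 mol
n(O2) = 24.00×1000 / 32.00 = 750.0 mol
n/ν for C3H6 = 285.8/2 = 142.9
n/ν for O2 = 750.0/9 = 83.33
Smallest n/ν is O2 → limiting reagent.
n(H2O) = (6/9) × 750.0 = 500.0 mol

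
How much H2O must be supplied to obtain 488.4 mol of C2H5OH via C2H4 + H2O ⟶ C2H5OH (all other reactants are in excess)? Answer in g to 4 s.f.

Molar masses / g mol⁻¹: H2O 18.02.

n(C2H5OH) = 488.4 mol
n(H2O) = (1/1) × 488.4 = 488.4 mol
mass = 488.4 × 18.02 = 8801 g

8801 g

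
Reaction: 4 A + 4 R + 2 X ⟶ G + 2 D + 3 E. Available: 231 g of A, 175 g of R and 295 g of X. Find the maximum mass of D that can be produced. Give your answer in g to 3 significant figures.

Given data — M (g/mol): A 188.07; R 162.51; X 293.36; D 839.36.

452 g

n(A) = 231.0 / 188.07 = 1.228 mol
n(R) = 175.0 / 162.51 = 1.077 mol
n(X) = 295.0 / 293.36 = 1.006 mol
n/ν → A: 0.3070, R: 0.2693, X: 0.5030; R is limiting.
n(D) = (2/4) × 1.077 = 0.5385 mol
mass = 0.5385 × 839.36 = 452.0 g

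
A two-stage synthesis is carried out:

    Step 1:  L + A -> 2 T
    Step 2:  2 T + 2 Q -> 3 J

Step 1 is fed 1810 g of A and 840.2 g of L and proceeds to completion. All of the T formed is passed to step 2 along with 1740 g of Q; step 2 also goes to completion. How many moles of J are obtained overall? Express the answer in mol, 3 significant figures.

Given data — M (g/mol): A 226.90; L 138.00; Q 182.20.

Step 1:
n(A) = 1810 / 226.90 = 7.977 mol
n(L) = 840.2 / 138.00 = 6.088 mol
n/ν → A: 7.977, L: 6.088; L is limiting.
n(T) produced = (2/1) × 6.088 = 12.18 mol
Step 2:
n(T) available = 12.18 mol
n(Q) = 1740 / 182.20 = 9.550 mol
n/ν → T: 6.090, Q: 4.775; Q is limiting.
n(J) = (3/2) × 9.550 = 14.33 mol

14.3 mol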